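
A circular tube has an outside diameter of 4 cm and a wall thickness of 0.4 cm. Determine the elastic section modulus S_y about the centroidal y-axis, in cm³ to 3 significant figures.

Split into non-overlapping primitives; take the origin at the lower-left of the bounding box.
Outer circle: ⌀4, A = 12.566 cm², x = 2 cm, Ī = 12.566 cm⁴.
Bore (subtracted): ⌀3.2, A = 8.0425 cm², x = 2 cm, Ī = 5.1472 cm⁴.
By symmetry the centroid is at mid-width, x̄ = 2 cm.
All pieces are centred on the centroidal y-axis, so I = ΣĪ (holes subtracted) = 7.4192 cm⁴.
Extreme fibre distance c = 2 cm; S = I/c = 3.7096 cm³.

S_y ≈ 3.71 cm³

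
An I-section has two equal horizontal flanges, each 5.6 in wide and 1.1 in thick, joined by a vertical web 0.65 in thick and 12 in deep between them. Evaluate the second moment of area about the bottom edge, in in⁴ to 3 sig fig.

I_base ≈ 1640 in⁴

Treat the section as a set of non-overlapping primitives; coordinates are from the bounding-box lower-left.
Bottom flange: 5.6 × 1.1, A = 6.16 in², y = 0.55 in, Ī = 0.62113 in⁴.
Web: 0.65 × 12, A = 7.8 in², y = 7.1 in, Ī = 93.6 in⁴.
Top flange: 5.6 × 1.1, A = 6.16 in², y = 13.65 in, Ī = 0.62113 in⁴.
Transfer each piece to the base of the section using Ī + A·d² with d = y − 0:
  bottom flange: d = 0.55 in → contributes +2.4845 in⁴
  web: d = 7.1 in → contributes +486.8 in⁴
  top flange: d = 13.65 in → contributes +1148.4 in⁴
Total I = 1637.7 in⁴.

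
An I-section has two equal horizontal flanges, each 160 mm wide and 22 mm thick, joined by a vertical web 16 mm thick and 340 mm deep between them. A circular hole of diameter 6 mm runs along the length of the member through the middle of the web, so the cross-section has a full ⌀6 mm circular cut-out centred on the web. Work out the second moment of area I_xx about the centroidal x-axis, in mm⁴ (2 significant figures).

Split into non-overlapping primitives; take the origin at the lower-left of the bounding box.
Bottom flange: 160 × 22, A = 3 520 mm², y = 11 mm, Ī = 141 973 mm⁴.
Web: 16 × 340, A = 5 440 mm², y = 192 mm, Ī = 52 405 333 mm⁴.
Top flange: 160 × 22, A = 3 520 mm², y = 373 mm, Ī = 141 973 mm⁴.
Hole (subtracted): ⌀6, A = 28.27 mm², y = 192 mm, Ī = 63.62 mm⁴.
By symmetry the centroid is at mid-height, ȳ = 192 mm.
Transfer each piece to the centroidal x-axis using Ī + A·d² with d = y − 192:
  bottom flange: d = -181 mm → contributes +115 460 693 mm⁴
  web: d = 0 mm → contributes +52 405 333 mm⁴
  top flange: d = 181 mm → contributes +115 460 693 mm⁴
  hole: d = 0 mm → contributes −63.62 mm⁴
Total I = 283 326 656 mm⁴.

I_xx ≈ 2.8 × 10⁸ mm⁴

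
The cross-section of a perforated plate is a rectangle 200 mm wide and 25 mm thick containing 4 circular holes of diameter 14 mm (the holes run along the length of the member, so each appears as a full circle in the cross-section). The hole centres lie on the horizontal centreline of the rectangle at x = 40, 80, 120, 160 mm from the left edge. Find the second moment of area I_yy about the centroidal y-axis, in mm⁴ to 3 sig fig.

Treat the section as a set of non-overlapping primitives; coordinates are from the bounding-box lower-left.
Plate: 200 × 25, A = 5 000 mm², x = 100 mm, Ī = 16 666 667 mm⁴.
Hole 1 (subtracted): ⌀14, A = 153.94 mm², x = 40 mm, Ī = 1885.7 mm⁴.
Hole 2 (subtracted): ⌀14, A = 153.94 mm², x = 80 mm, Ī = 1885.7 mm⁴.
Hole 3 (subtracted): ⌀14, A = 153.94 mm², x = 120 mm, Ī = 1885.7 mm⁴.
Hole 4 (subtracted): ⌀14, A = 153.94 mm², x = 160 mm, Ī = 1885.7 mm⁴.
By symmetry the centroid is at mid-width, x̄ = 100 mm.
Transfer each piece to the centroidal y-axis using Ī + A·d² with d = x − 100:
  plate: d = 0 mm → contributes +16 666 667 mm⁴
  hole 1: d = -60 mm → contributes −556 063 mm⁴
  hole 2: d = -20 mm → contributes −63 461 mm⁴
  hole 3: d = 20 mm → contributes −63 461 mm⁴
  hole 4: d = 60 mm → contributes −556 063 mm⁴
Total I = 15 427 619 mm⁴.

I_yy ≈ 1.54 × 10⁷ mm⁴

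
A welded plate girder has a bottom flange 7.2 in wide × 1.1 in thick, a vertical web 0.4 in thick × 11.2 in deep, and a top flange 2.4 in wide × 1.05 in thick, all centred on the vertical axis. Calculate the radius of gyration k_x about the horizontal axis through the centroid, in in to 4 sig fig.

k_x ≈ 4.965 in

Decompose the section into non-overlapping parts with the origin at the bottom-left of its bounding rectangle.
Bottom plate: 7.2 × 1.1, A = 7.92 in², y = 0.55 in, Ī = 0.7986 in⁴.
Web plate: 0.4 × 11.2, A = 4.48 in², y = 6.7 in, Ī = 46.8309 in⁴.
Top plate: 2.4 × 1.05, A = 2.52 in², y = 12.825 in, Ī = 0.231525 in⁴.
Centroid: ȳ = ΣA·y / ΣA = 4.46991 in.
Transfer each piece to the horizontal axis through the centroid using Ī + A·d² with d = y − 4.46991:
  bottom plate: d = -3.91991 in → contributes +122.495 in⁴
  web plate: d = 2.23009 in → contributes +69.1114 in⁴
  top plate: d = 8.35509 in → contributes +176.147 in⁴
Total I = 367.753 in⁴.
Radius of gyration: k = √(I/A) = √(367.753 / 14.92) = 4.96471 in.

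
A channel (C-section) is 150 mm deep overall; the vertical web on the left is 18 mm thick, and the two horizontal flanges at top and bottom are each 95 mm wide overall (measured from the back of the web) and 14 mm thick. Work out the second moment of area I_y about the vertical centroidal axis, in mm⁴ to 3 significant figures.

I_y ≈ 3.84 × 10⁶ mm⁴

Split into non-overlapping primitives; take the origin at the lower-left of the bounding box.
Web: 18 × 150, A = 2 700 mm², x = 9 mm, Ī = 72 900 mm⁴.
Top flange (beyond web): 77 × 14, A = 1 078 mm², x = 56.5 mm, Ī = 532 622 mm⁴.
Bottom flange (beyond web): 77 × 14, A = 1 078 mm², x = 56.5 mm, Ī = 532 622 mm⁴.
Centroid: x̄ = ΣA·x / ΣA = 30.089 mm.
Transfer each piece to the vertical centroidal axis using Ī + A·d² with d = x − 30.089:
  web: d = -21.089 mm → contributes +1 273 757 mm⁴
  top flange (beyond web): d = 26.411 mm → contributes +1 284 550 mm⁴
  bottom flange (beyond web): d = 26.411 mm → contributes +1 284 550 mm⁴
Total I = 3 842 856 mm⁴.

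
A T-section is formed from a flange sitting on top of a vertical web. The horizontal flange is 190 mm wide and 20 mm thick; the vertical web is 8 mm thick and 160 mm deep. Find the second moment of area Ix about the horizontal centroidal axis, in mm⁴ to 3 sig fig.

Treat the section as a set of non-overlapping primitives; coordinates are from the bounding-box lower-left.
Flange: 190 × 20, A = 3 800 mm², y = 170 mm, Ī = 126 667 mm⁴.
Web: 8 × 160, A = 1 280 mm², y = 80 mm, Ī = 2 730 667 mm⁴.
Centroid: ȳ = ΣA·y / ΣA = 147.32 mm.
Transfer each piece to the horizontal centroidal axis using Ī + A·d² with d = y − 147.32:
  flange: d = 22.677 mm → contributes +2 080 831 mm⁴
  web: d = -67.323 mm → contributes +8 532 093 mm⁴
Total I = 10 612 924 mm⁴.

Ix ≈ 1.06 × 10⁷ mm⁴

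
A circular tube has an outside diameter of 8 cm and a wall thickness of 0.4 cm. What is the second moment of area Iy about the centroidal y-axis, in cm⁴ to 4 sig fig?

Break the section into simple shapes (no overlaps), measuring from the bottom-left corner of the bounding box.
Outer circle: ⌀8, A = 50.2655 cm², x = 4 cm, Ī = 201.062 cm⁴.
Bore (subtracted): ⌀7.2, A = 40.715 cm², x = 4 cm, Ī = 131.917 cm⁴.
By symmetry the centroid is at mid-width, x̄ = 4 cm.
All pieces are centred on the centroidal y-axis, so I = ΣĪ (holes subtracted) = 69.1452 cm⁴.

Iy ≈ 69.15 cm⁴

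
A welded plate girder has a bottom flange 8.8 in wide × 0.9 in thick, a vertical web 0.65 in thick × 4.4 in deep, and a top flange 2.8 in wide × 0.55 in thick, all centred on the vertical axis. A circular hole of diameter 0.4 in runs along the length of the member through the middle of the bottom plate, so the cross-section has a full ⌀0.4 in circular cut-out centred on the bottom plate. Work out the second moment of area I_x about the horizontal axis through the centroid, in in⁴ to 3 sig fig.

I_x ≈ 46.1 in⁴

Break the section into simple shapes (no overlaps), measuring from the bottom-left corner of the bounding box.
Bottom plate: 8.8 × 0.9, A = 7.92 in², y = 0.45 in, Ī = 0.5346 in⁴.
Web plate: 0.65 × 4.4, A = 2.86 in², y = 3.1 in, Ī = 4.6141 in⁴.
Top plate: 2.8 × 0.55, A = 1.54 in², y = 5.575 in, Ī = 0.038821 in⁴.
Hole (subtracted): ⌀0.4, A = 0.12566 in², y = 0.45 in, Ī = 0.0012566 in⁴.
Centroid: ȳ = ΣA·y / ΣA = 1.7187 in.
Transfer each piece to the horizontal axis through the centroid using Ī + A·d² with d = y − 1.7187:
  bottom plate: d = -1.2687 in → contributes +13.284 in⁴
  web plate: d = 1.3813 in → contributes +10.071 in⁴
  top plate: d = 3.8563 in → contributes +22.94 in⁴
  hole: d = -1.2687 in → contributes −0.20354 in⁴
Total I = 46.09 in⁴.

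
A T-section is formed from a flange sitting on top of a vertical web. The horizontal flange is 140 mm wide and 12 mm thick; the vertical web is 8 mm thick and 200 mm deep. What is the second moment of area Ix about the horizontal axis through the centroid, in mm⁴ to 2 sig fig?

Ix ≈ 1.5 × 10⁷ mm⁴

Break the section into simple shapes (no overlaps), measuring from the bottom-left corner of the bounding box.
Flange: 140 × 12, A = 1 680 mm², y = 206 mm, Ī = 20 160 mm⁴.
Web: 8 × 200, A = 1 600 mm², y = 100 mm, Ī = 5 333 333 mm⁴.
Centroid: ȳ = ΣA·y / ΣA = 154.3 mm.
Transfer each piece to the horizontal axis through the centroid using Ī + A·d² with d = y − 154.3:
  flange: d = 51.71 mm → contributes +4 511 886 mm⁴
  web: d = -54.29 mm → contributes +10 049 646 mm⁴
Total I = 14 561 532 mm⁴.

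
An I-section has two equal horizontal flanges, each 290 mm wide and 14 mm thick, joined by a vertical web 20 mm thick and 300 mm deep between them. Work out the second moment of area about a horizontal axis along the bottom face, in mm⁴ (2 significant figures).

Decompose the section into non-overlapping parts with the origin at the bottom-left of its bounding rectangle.
Bottom flange: 290 × 14, A = 4 060 mm², y = 7 mm, Ī = 66 313 mm⁴.
Web: 20 × 300, A = 6 000 mm², y = 164 mm, Ī = 45 000 000 mm⁴.
Top flange: 290 × 14, A = 4 060 mm², y = 321 mm, Ī = 66 313 mm⁴.
Transfer each piece to a horizontal axis along the bottom face using Ī + A·d² with d = y − 0:
  bottom flange: d = 7 mm → contributes +265 253 mm⁴
  web: d = 164 mm → contributes +206 376 000 mm⁴
  top flange: d = 321 mm → contributes +418 412 773 mm⁴
Total I = 625 054 027 mm⁴.

I_base ≈ 6.3 × 10⁸ mm⁴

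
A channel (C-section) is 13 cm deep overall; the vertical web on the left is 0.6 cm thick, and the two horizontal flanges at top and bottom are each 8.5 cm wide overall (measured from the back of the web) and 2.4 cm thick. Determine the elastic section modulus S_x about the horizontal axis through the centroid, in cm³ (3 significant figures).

Break the section into simple shapes (no overlaps), measuring from the bottom-left corner of the bounding box.
Web: 0.6 × 13, A = 7.8 cm², y = 6.5 cm, Ī = 109.85 cm⁴.
Top flange (beyond web): 7.9 × 2.4, A = 18.96 cm², y = 11.8 cm, Ī = 9.1008 cm⁴.
Bottom flange (beyond web): 7.9 × 2.4, A = 18.96 cm², y = 1.2 cm, Ī = 9.1008 cm⁴.
By symmetry the centroid is at mid-height, ȳ = 6.5 cm.
Transfer each piece to the horizontal axis through the centroid using Ī + A·d² with d = y − 6.5:
  web: d = 0 cm → contributes +109.85 cm⁴
  top flange (beyond web): d = 5.3 cm → contributes +541.69 cm⁴
  bottom flange (beyond web): d = -5.3 cm → contributes +541.69 cm⁴
Total I = 1193.2 cm⁴.
Extreme fibre distance c = 6.5 cm; S = I/c = 183.57 cm³.

S_x ≈ 184 cm³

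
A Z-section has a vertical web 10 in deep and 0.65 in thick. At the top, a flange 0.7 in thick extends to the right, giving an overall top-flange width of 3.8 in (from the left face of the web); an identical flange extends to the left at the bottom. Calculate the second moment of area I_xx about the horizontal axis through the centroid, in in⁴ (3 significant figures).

I_xx ≈ 150 in⁴

Split into non-overlapping primitives; take the origin at the lower-left of the bounding box.
Web: 0.65 × 10, A = 6.5 in², y = 5 in, Ī = 54.167 in⁴.
Top flange (beyond web): 3.15 × 0.7, A = 2.205 in², y = 9.65 in, Ī = 0.090038 in⁴.
Bottom flange (beyond web): 3.15 × 0.7, A = 2.205 in², y = 0.35 in, Ī = 0.090038 in⁴.
Centroid: ȳ = ΣA·y / ΣA = 5 in.
Transfer each piece to the horizontal axis through the centroid using Ī + A·d² with d = y − 5:
  web: d = 0 in → contributes +54.167 in⁴
  top flange (beyond web): d = 4.65 in → contributes +47.768 in⁴
  bottom flange (beyond web): d = -4.65 in → contributes +47.768 in⁴
Total I = 149.7 in⁴.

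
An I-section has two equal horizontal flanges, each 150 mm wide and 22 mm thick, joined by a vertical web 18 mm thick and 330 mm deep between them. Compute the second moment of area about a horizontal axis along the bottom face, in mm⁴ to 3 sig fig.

I_base ≈ 6.97 × 10⁸ mm⁴

Decompose the section into non-overlapping parts with the origin at the bottom-left of its bounding rectangle.
Bottom flange: 150 × 22, A = 3 300 mm², y = 11 mm, Ī = 133 100 mm⁴.
Web: 18 × 330, A = 5 940 mm², y = 187 mm, Ī = 53 905 500 mm⁴.
Top flange: 150 × 22, A = 3 300 mm², y = 363 mm, Ī = 133 100 mm⁴.
Transfer each piece to a horizontal axis along the bottom face using Ī + A·d² with d = y − 0:
  bottom flange: d = 11 mm → contributes +532 400 mm⁴
  web: d = 187 mm → contributes +261 621 360 mm⁴
  top flange: d = 363 mm → contributes +434 970 800 mm⁴
Total I = 697 124 560 mm⁴.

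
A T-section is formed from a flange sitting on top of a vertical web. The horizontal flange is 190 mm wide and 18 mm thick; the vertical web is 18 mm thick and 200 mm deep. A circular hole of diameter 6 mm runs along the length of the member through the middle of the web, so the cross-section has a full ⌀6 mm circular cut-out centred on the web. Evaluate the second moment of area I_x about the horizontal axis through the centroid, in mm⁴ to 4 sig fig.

Split into non-overlapping primitives; take the origin at the lower-left of the bounding box.
Flange: 190 × 18, A = 3 420 mm², y = 209 mm, Ī = 92 340 mm⁴.
Web: 18 × 200, A = 3 600 mm², y = 100 mm, Ī = 12 000 000 mm⁴.
Hole (subtracted): ⌀6, A = 28.2743 mm², y = 100 mm, Ī = 63.6173 mm⁴.
Centroid: ȳ = ΣA·y / ΣA = 153.317 mm.
Transfer each piece to the horizontal axis through the centroid using Ī + A·d² with d = y − 153.317:
  flange: d = 55.6827 mm → contributes +10 696 262 mm⁴
  web: d = -53.3173 mm → contributes +22 233 848 mm⁴
  hole: d = -53.3173 mm → contributes −80440.1 mm⁴
Total I = 32 849 670 mm⁴.

I_x ≈ 3.285 × 10⁷ mm⁴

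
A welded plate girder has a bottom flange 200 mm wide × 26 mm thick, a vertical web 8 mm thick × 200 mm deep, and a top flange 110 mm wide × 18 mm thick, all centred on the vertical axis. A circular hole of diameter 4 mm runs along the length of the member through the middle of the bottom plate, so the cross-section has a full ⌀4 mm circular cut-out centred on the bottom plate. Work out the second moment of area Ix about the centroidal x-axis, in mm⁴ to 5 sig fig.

Ix ≈ 7.9797 × 10⁷ mm⁴

Treat the section as a set of non-overlapping primitives; coordinates are from the bounding-box lower-left.
Bottom plate: 200 × 26, A = 5 200 mm², y = 13 mm, Ī = 292933.3 mm⁴.
Web plate: 8 × 200, A = 1 600 mm², y = 126 mm, Ī = 5 333 333 mm⁴.
Top plate: 110 × 18, A = 1 980 mm², y = 235 mm, Ī = 53 460 mm⁴.
Hole (subtracted): ⌀4, A = 12.56637 mm², y = 13 mm, Ī = 12.56637 mm⁴.
Centroid: ȳ = ΣA·y / ΣA = 83.75731 mm.
Transfer each piece to the centroidal x-axis using Ī + A·d² with d = y − 83.75731:
  bottom plate: d = -70.75731 mm → contributes +26 327 236 mm⁴
  web plate: d = 42.24269 mm → contributes +8 188 445 mm⁴
  top plate: d = 151.2427 mm → contributes +45 344 677 mm⁴
  hole: d = -70.75731 mm → contributes −62927.31 mm⁴
Total I = 79 797 431 mm⁴.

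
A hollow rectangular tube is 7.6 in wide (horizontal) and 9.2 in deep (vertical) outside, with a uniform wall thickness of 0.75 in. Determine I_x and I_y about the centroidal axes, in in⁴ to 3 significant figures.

I_x ≈ 261 in⁴, I_y ≈ 191 in⁴

Break the section into simple shapes (no overlaps), measuring from the bottom-left corner of the bounding box.
Outer rectangle: 7.6 × 9.2, A = 69.92 in², y = 4.6 in, Ī = 493.17 in⁴.
Inner void (subtracted): 6.1 × 7.7, A = 46.97 in², y = 4.6 in, Ī = 232.07 in⁴.
By symmetry the centroid is at mid-height, ȳ = 4.6 in.
All pieces are centred on the centroidal x-axis, so I = ΣĪ (holes subtracted) = 261.1 in⁴.
Repeating about the centroidal y-axis gives I_y = 190.9 in⁴.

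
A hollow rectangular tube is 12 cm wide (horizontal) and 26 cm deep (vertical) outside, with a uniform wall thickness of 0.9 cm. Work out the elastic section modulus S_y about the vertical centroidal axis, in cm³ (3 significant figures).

Split into non-overlapping primitives; take the origin at the lower-left of the bounding box.
Outer rectangle: 12 × 26, A = 312 cm², x = 6 cm, Ī = 3 744 cm⁴.
Inner void (subtracted): 10.2 × 24.2, A = 246.84 cm², x = 6 cm, Ī = 2140.1 cm⁴.
By symmetry the centroid is at mid-width, x̄ = 6 cm.
All pieces are centred on the vertical centroidal axis, so I = ΣĪ (holes subtracted) = 1603.9 cm⁴.
Extreme fibre distance c = 6 cm; S = I/c = 267.32 cm³.

S_y ≈ 267 cm³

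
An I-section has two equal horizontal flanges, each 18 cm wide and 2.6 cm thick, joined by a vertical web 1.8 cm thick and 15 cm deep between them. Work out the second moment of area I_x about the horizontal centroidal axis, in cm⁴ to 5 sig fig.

I_x ≈ 7807.4 cm⁴

Decompose the section into non-overlapping parts with the origin at the bottom-left of its bounding rectangle.
Bottom flange: 18 × 2.6, A = 46.8 cm², y = 1.3 cm, Ī = 26.364 cm⁴.
Web: 1.8 × 15, A = 27 cm², y = 10.1 cm, Ī = 506.25 cm⁴.
Top flange: 18 × 2.6, A = 46.8 cm², y = 18.9 cm, Ī = 26.364 cm⁴.
By symmetry the centroid is at mid-height, ȳ = 10.1 cm.
Transfer each piece to the horizontal centroidal axis using Ī + A·d² with d = y − 10.1:
  bottom flange: d = -8.8 cm → contributes +3650.556 cm⁴
  web: d = 0 cm → contributes +506.25 cm⁴
  top flange: d = 8.8 cm → contributes +3650.556 cm⁴
Total I = 7807.362 cm⁴.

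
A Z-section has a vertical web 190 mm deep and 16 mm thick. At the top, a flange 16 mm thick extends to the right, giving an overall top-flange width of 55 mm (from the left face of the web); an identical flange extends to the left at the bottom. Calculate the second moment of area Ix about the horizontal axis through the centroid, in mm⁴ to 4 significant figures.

Ix ≈ 1.862 × 10⁷ mm⁴

Treat the section as a set of non-overlapping primitives; coordinates are from the bounding-box lower-left.
Web: 16 × 190, A = 3 040 mm², y = 95 mm, Ī = 9 145 333 mm⁴.
Top flange (beyond web): 39 × 16, A = 624 mm², y = 182 mm, Ī = 13 312 mm⁴.
Bottom flange (beyond web): 39 × 16, A = 624 mm², y = 8 mm, Ī = 13 312 mm⁴.
Centroid: ȳ = ΣA·y / ΣA = 95 mm.
Transfer each piece to the horizontal axis through the centroid using Ī + A·d² with d = y − 95:
  web: d = 0 mm → contributes +9 145 333 mm⁴
  top flange (beyond web): d = 87 mm → contributes +4 736 368 mm⁴
  bottom flange (beyond web): d = -87 mm → contributes +4 736 368 mm⁴
Total I = 18 618 069 mm⁴.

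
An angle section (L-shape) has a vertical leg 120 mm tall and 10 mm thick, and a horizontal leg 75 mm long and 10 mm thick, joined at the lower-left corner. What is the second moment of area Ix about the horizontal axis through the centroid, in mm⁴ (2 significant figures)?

Split into non-overlapping primitives; take the origin at the lower-left of the bounding box.
Vertical leg: 10 × 120, A = 1 200 mm², y = 60 mm, Ī = 1 440 000 mm⁴.
Horizontal leg (remainder): 65 × 10, A = 650 mm², y = 5 mm, Ī = 5 417 mm⁴.
Centroid: ȳ = ΣA·y / ΣA = 40.68 mm.
Transfer each piece to the horizontal axis through the centroid using Ī + A·d² with d = y − 40.68:
  vertical leg: d = 19.32 mm → contributes +1 888 115 mm⁴
  horizontal leg (remainder): d = -35.68 mm → contributes +832 707 mm⁴
Total I = 2 720 822 mm⁴.

Ix ≈ 2.7 × 10⁶ mm⁴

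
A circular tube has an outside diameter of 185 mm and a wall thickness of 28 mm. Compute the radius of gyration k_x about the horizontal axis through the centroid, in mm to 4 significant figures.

Treat the section as a set of non-overlapping primitives; coordinates are from the bounding-box lower-left.
Outer circle: ⌀185, A = 26880.3 mm², y = 92.5 mm, Ī = 57 498 539 mm⁴.
Bore (subtracted): ⌀129, A = 13069.8 mm², y = 92.5 mm, Ī = 13 593 420 mm⁴.
By symmetry the centroid is at mid-height, ȳ = 92.5 mm.
All pieces are centred on the horizontal axis through the centroid, so I = ΣĪ (holes subtracted) = 43 905 119 mm⁴.
Radius of gyration: k = √(I/A) = √(43 905 119 / 13810.4) = 56.3837 mm.

k_x ≈ 56.38 mm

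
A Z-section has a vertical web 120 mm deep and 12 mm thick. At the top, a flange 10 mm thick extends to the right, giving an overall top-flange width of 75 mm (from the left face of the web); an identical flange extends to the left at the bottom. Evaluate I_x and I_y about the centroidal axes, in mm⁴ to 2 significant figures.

I_x ≈ 5.6 × 10⁶ mm⁴, I_y ≈ 2.2 × 10⁶ mm⁴

Break the section into simple shapes (no overlaps), measuring from the bottom-left corner of the bounding box.
Web: 12 × 120, A = 1 440 mm², y = 60 mm, Ī = 1 728 000 mm⁴.
Top flange (beyond web): 63 × 10, A = 630 mm², y = 115 mm, Ī = 5 250 mm⁴.
Bottom flange (beyond web): 63 × 10, A = 630 mm², y = 5 mm, Ī = 5 250 mm⁴.
Centroid: ȳ = ΣA·y / ΣA = 60 mm.
Transfer each piece to the centroidal x-axis using Ī + A·d² with d = y − 60:
  web: d = 0 mm → contributes +1 728 000 mm⁴
  top flange (beyond web): d = 55 mm → contributes +1 911 000 mm⁴
  bottom flange (beyond web): d = -55 mm → contributes +1 911 000 mm⁴
Total I = 5 550 000 mm⁴.
For the y-axis: x̄ = 69 mm.
Repeating about the centroidal y-axis gives I_y = 2 205 900 mm⁴.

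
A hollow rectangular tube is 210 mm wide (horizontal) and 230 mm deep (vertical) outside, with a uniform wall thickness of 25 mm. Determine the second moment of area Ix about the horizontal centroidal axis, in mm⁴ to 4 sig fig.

Ix ≈ 1.352 × 10⁸ mm⁴

Decompose the section into non-overlapping parts with the origin at the bottom-left of its bounding rectangle.
Outer rectangle: 210 × 230, A = 48 300 mm², y = 115 mm, Ī = 212 922 500 mm⁴.
Inner void (subtracted): 160 × 180, A = 28 800 mm², y = 115 mm, Ī = 77 760 000 mm⁴.
By symmetry the centroid is at mid-height, ȳ = 115 mm.
All pieces are centred on the horizontal centroidal axis, so I = ΣĪ (holes subtracted) = 135 162 500 mm⁴.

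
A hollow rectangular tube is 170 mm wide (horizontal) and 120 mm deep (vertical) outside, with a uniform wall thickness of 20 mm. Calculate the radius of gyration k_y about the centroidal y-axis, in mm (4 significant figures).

k_y ≈ 58.72 mm

Break the section into simple shapes (no overlaps), measuring from the bottom-left corner of the bounding box.
Outer rectangle: 170 × 120, A = 20 400 mm², x = 85 mm, Ī = 49 130 000 mm⁴.
Inner void (subtracted): 130 × 80, A = 10 400 mm², x = 85 mm, Ī = 14 646 667 mm⁴.
By symmetry the centroid is at mid-width, x̄ = 85 mm.
All pieces are centred on the centroidal y-axis, so I = ΣĪ (holes subtracted) = 34 483 333 mm⁴.
Radius of gyration: k = √(I/A) = √(34 483 333 / 10 000) = 58.7225 mm.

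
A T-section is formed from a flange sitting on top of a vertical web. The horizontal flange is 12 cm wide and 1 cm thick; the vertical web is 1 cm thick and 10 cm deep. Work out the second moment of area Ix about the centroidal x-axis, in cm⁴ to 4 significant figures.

Ix ≈ 249.3 cm⁴

Break the section into simple shapes (no overlaps), measuring from the bottom-left corner of the bounding box.
Flange: 12 × 1, A = 12 cm², y = 10.5 cm, Ī = 1 cm⁴.
Web: 1 × 10, A = 10 cm², y = 5 cm, Ī = 83.3333 cm⁴.
Centroid: ȳ = ΣA·y / ΣA = 8 cm.
Transfer each piece to the centroidal x-axis using Ī + A·d² with d = y − 8:
  flange: d = 2.5 cm → contributes +76 cm⁴
  web: d = -3 cm → contributes +173.333 cm⁴
Total I = 249.333 cm⁴.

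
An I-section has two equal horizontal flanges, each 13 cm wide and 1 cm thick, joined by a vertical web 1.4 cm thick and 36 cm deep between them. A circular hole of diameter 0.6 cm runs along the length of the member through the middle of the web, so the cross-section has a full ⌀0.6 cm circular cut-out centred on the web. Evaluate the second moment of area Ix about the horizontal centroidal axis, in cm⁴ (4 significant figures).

Break the section into simple shapes (no overlaps), measuring from the bottom-left corner of the bounding box.
Bottom flange: 13 × 1, A = 13 cm², y = 0.5 cm, Ī = 1.08333 cm⁴.
Web: 1.4 × 36, A = 50.4 cm², y = 19 cm, Ī = 5443.2 cm⁴.
Top flange: 13 × 1, A = 13 cm², y = 37.5 cm, Ī = 1.08333 cm⁴.
Hole (subtracted): ⌀0.6, A = 0.282743 cm², y = 19 cm, Ī = 0.00636173 cm⁴.
By symmetry the centroid is at mid-height, ȳ = 19 cm.
Transfer each piece to the horizontal centroidal axis using Ī + A·d² with d = y − 19:
  bottom flange: d = -18.5 cm → contributes +4450.33 cm⁴
  web: d = 0 cm → contributes +5443.2 cm⁴
  top flange: d = 18.5 cm → contributes +4450.33 cm⁴
  hole: d = 0 cm → contributes −0.00636173 cm⁴
Total I = 14343.9 cm⁴.

Ix ≈ 1.434 × 10⁴ cm⁴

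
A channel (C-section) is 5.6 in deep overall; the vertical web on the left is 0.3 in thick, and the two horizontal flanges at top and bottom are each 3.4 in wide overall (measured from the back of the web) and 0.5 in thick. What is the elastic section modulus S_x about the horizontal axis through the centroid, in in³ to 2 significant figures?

S_x ≈ 8.8 in³

Break the section into simple shapes (no overlaps), measuring from the bottom-left corner of the bounding box.
Web: 0.3 × 5.6, A = 1.68 in², y = 2.8 in, Ī = 4.39 in⁴.
Top flange (beyond web): 3.1 × 0.5, A = 1.55 in², y = 5.35 in, Ī = 0.03229 in⁴.
Bottom flange (beyond web): 3.1 × 0.5, A = 1.55 in², y = 0.25 in, Ī = 0.03229 in⁴.
By symmetry the centroid is at mid-height, ȳ = 2.8 in.
Transfer each piece to the horizontal axis through the centroid using Ī + A·d² with d = y − 2.8:
  web: d = 0 in → contributes +4.39 in⁴
  top flange (beyond web): d = 2.55 in → contributes +10.11 in⁴
  bottom flange (beyond web): d = -2.55 in → contributes +10.11 in⁴
Total I = 24.61 in⁴.
Extreme fibre distance c = 2.8 in; S = I/c = 8.79 in³.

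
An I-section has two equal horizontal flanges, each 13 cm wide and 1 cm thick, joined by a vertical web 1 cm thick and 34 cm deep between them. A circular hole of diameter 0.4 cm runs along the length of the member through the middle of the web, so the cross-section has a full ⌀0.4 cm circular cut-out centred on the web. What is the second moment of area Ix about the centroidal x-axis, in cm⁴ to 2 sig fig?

Ix ≈ 1.1 × 10⁴ cm⁴

Treat the section as a set of non-overlapping primitives; coordinates are from the bounding-box lower-left.
Bottom flange: 13 × 1, A = 13 cm², y = 0.5 cm, Ī = 1.083 cm⁴.
Web: 1 × 34, A = 34 cm², y = 18 cm, Ī = 3 275 cm⁴.
Top flange: 13 × 1, A = 13 cm², y = 35.5 cm, Ī = 1.083 cm⁴.
Hole (subtracted): ⌀0.4, A = 0.1257 cm², y = 18 cm, Ī = 0.001257 cm⁴.
By symmetry the centroid is at mid-height, ȳ = 18 cm.
Transfer each piece to the centroidal x-axis using Ī + A·d² with d = y − 18:
  bottom flange: d = -17.5 cm → contributes +3 982 cm⁴
  web: d = 0 cm → contributes +3 275 cm⁴
  top flange: d = 17.5 cm → contributes +3 982 cm⁴
  hole: d = 0 cm → contributes −0.001257 cm⁴
Total I = 11 240 cm⁴.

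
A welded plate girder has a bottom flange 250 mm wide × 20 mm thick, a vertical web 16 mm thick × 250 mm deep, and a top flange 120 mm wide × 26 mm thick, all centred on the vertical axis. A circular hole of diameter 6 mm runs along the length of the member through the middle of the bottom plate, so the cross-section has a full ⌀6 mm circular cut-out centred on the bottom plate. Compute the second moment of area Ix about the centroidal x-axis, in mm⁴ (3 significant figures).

Ix ≈ 1.66 × 10⁸ mm⁴

Split into non-overlapping primitives; take the origin at the lower-left of the bounding box.
Bottom plate: 250 × 20, A = 5 000 mm², y = 10 mm, Ī = 166 667 mm⁴.
Web plate: 16 × 250, A = 4 000 mm², y = 145 mm, Ī = 20 833 333 mm⁴.
Top plate: 120 × 26, A = 3 120 mm², y = 283 mm, Ī = 175 760 mm⁴.
Hole (subtracted): ⌀6, A = 28.274 mm², y = 10 mm, Ī = 63.617 mm⁴.
Centroid: ȳ = ΣA·y / ΣA = 125.1 mm.
Transfer each piece to the centroidal x-axis using Ī + A·d² with d = y − 125.1:
  bottom plate: d = -115.1 mm → contributes +66 406 943 mm⁴
  web plate: d = 19.9 mm → contributes +22 417 342 mm⁴
  top plate: d = 157.9 mm → contributes +77 964 686 mm⁴
  hole: d = -115.1 mm → contributes −374 644 mm⁴
Total I = 166 414 327 mm⁴.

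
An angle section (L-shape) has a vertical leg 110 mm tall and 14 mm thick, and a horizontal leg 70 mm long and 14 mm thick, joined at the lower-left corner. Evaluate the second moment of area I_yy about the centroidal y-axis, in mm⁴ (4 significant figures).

Split into non-overlapping primitives; take the origin at the lower-left of the bounding box.
Vertical leg: 14 × 110, A = 1 540 mm², x = 7 mm, Ī = 25153.3 mm⁴.
Horizontal leg (remainder): 56 × 14, A = 784 mm², x = 42 mm, Ī = 204 885 mm⁴.
Centroid: x̄ = ΣA·x / ΣA = 18.8072 mm.
Transfer each piece to the centroidal y-axis using Ī + A·d² with d = x − 18.8072:
  vertical leg: d = -11.8072 mm → contributes +239 846 mm⁴
  horizontal leg (remainder): d = 23.1928 mm → contributes +626 603 mm⁴
Total I = 866 448 mm⁴.

I_yy ≈ 8.664 × 10⁵ mm⁴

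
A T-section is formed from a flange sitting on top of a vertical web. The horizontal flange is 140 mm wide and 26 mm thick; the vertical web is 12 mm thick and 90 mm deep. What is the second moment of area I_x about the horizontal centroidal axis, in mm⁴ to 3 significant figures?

I_x ≈ 3.74 × 10⁶ mm⁴

Split into non-overlapping primitives; take the origin at the lower-left of the bounding box.
Flange: 140 × 26, A = 3 640 mm², y = 103 mm, Ī = 205 053 mm⁴.
Web: 12 × 90, A = 1 080 mm², y = 45 mm, Ī = 729 000 mm⁴.
Centroid: ȳ = ΣA·y / ΣA = 89.729 mm.
Transfer each piece to the horizontal centroidal axis using Ī + A·d² with d = y − 89.729:
  flange: d = 13.271 mm → contributes +846 146 mm⁴
  web: d = -44.729 mm → contributes +2 889 720 mm⁴
Total I = 3 735 866 mm⁴.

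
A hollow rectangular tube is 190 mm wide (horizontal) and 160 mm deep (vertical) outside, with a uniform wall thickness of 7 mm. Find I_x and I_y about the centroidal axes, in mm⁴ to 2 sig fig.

I_x ≈ 1.9 × 10⁷ mm⁴, I_y ≈ 2.5 × 10⁷ mm⁴

Break the section into simple shapes (no overlaps), measuring from the bottom-left corner of the bounding box.
Outer rectangle: 190 × 160, A = 30 400 mm², y = 80 mm, Ī = 64 853 333 mm⁴.
Inner void (subtracted): 176 × 146, A = 25 696 mm², y = 80 mm, Ī = 45 644 661 mm⁴.
By symmetry the centroid is at mid-height, ȳ = 80 mm.
All pieces are centred on the centroidal x-axis, so I = ΣĪ (holes subtracted) = 19 208 672 mm⁴.
Repeating about the centroidal y-axis gives I_y = 25 123 392 mm⁴.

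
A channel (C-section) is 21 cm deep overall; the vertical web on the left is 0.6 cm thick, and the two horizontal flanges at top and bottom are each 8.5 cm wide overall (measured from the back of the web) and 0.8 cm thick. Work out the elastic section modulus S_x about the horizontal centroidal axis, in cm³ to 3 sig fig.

Treat the section as a set of non-overlapping primitives; coordinates are from the bounding-box lower-left.
Web: 0.6 × 21, A = 12.6 cm², y = 10.5 cm, Ī = 463.05 cm⁴.
Top flange (beyond web): 7.9 × 0.8, A = 6.32 cm², y = 20.6 cm, Ī = 0.33707 cm⁴.
Bottom flange (beyond web): 7.9 × 0.8, A = 6.32 cm², y = 0.4 cm, Ī = 0.33707 cm⁴.
By symmetry the centroid is at mid-height, ȳ = 10.5 cm.
Transfer each piece to the horizontal centroidal axis using Ī + A·d² with d = y − 10.5:
  web: d = 0 cm → contributes +463.05 cm⁴
  top flange (beyond web): d = 10.1 cm → contributes +645.04 cm⁴
  bottom flange (beyond web): d = -10.1 cm → contributes +645.04 cm⁴
Total I = 1753.1 cm⁴.
Extreme fibre distance c = 10.5 cm; S = I/c = 166.96 cm³.

S_x ≈ 167 cm³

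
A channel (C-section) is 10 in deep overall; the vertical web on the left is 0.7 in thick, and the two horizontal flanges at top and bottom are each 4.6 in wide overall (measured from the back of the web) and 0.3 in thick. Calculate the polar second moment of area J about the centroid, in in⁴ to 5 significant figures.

Treat the section as a set of non-overlapping primitives; coordinates are from the bounding-box lower-left.
Web: 0.7 × 10, A = 7 in², y = 5 in, Ī = 58.33333 in⁴.
Top flange (beyond web): 3.9 × 0.3, A = 1.17 in², y = 9.85 in, Ī = 0.008775 in⁴.
Bottom flange (beyond web): 3.9 × 0.3, A = 1.17 in², y = 0.15 in, Ī = 0.008775 in⁴.
By symmetry the centroid is at mid-height, ȳ = 5 in.
Transfer each piece to the centroidal x-axis using Ī + A·d² with d = y − 5:
  web: d = 0 in → contributes +58.33333 in⁴
  top flange (beyond web): d = 4.85 in → contributes +27.5301 in⁴
  bottom flange (beyond web): d = -4.85 in → contributes +27.5301 in⁴
Total I = 113.3935 in⁴.
For the y-axis: x̄ = 0.9262313 in.
Repeating about the centroidal y-axis gives I_y = 12.52911 in⁴.
Polar second moment: J = I_x + I_y = 125.9226 in⁴.

J ≈ 125.92 in⁴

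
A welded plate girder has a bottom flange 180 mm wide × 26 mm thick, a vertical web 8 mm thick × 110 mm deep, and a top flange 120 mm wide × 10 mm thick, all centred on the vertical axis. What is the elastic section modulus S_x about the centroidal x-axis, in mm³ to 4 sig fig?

Break the section into simple shapes (no overlaps), measuring from the bottom-left corner of the bounding box.
Bottom plate: 180 × 26, A = 4 680 mm², y = 13 mm, Ī = 263 640 mm⁴.
Web plate: 8 × 110, A = 880 mm², y = 81 mm, Ī = 887 333 mm⁴.
Top plate: 120 × 10, A = 1 200 mm², y = 141 mm, Ī = 10 000 mm⁴.
Centroid: ȳ = ΣA·y / ΣA = 44.574 mm.
Transfer each piece to the centroidal x-axis using Ī + A·d² with d = y − 44.574:
  bottom plate: d = -31.574 mm → contributes +4 929 203 mm⁴
  web plate: d = 36.426 mm → contributes +2 054 967 mm⁴
  top plate: d = 96.426 mm → contributes +11 167 576 mm⁴
Total I = 18 151 746 mm⁴.
Extreme fibre distance c = 101.426 mm; S = I/c = 178 965 mm³.

S_x ≈ 1.790 × 10⁵ mm³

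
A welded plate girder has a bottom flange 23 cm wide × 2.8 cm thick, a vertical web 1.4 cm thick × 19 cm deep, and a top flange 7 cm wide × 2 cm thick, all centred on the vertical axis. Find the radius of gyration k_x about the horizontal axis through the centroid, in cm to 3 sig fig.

Treat the section as a set of non-overlapping primitives; coordinates are from the bounding-box lower-left.
Bottom plate: 23 × 2.8, A = 64.4 cm², y = 1.4 cm, Ī = 42.075 cm⁴.
Web plate: 1.4 × 19, A = 26.6 cm², y = 12.3 cm, Ī = 800.22 cm⁴.
Top plate: 7 × 2, A = 14 cm², y = 22.8 cm, Ī = 4.6667 cm⁴.
Centroid: ȳ = ΣA·y / ΣA = 7.0147 cm.
Transfer each piece to the horizontal axis through the centroid using Ī + A·d² with d = y − 7.0147:
  bottom plate: d = -5.6147 cm → contributes +2072.3 cm⁴
  web plate: d = 5.2853 cm → contributes +1543.3 cm⁴
  top plate: d = 15.785 cm → contributes +3493.1 cm⁴
Total I = 7108.7 cm⁴.
Radius of gyration: k = √(I/A) = √(7108.7 / 105) = 8.2281 cm.

k_x ≈ 8.23 cm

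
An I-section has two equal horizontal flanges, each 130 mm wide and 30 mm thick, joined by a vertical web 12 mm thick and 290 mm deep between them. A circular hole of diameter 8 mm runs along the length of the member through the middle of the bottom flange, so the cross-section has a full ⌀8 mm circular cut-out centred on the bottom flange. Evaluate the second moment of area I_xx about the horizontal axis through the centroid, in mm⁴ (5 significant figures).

Split into non-overlapping primitives; take the origin at the lower-left of the bounding box.
Bottom flange: 130 × 30, A = 3 900 mm², y = 15 mm, Ī = 292 500 mm⁴.
Web: 12 × 290, A = 3 480 mm², y = 175 mm, Ī = 24 389 000 mm⁴.
Top flange: 130 × 30, A = 3 900 mm², y = 335 mm, Ī = 292 500 mm⁴.
Hole (subtracted): ⌀8, A = 50.26548 mm², y = 15 mm, Ī = 201.0619 mm⁴.
Centroid: ȳ = ΣA·y / ΣA = 175.7162 mm.
Transfer each piece to the horizontal axis through the centroid using Ī + A·d² with d = y − 175.7162:
  bottom flange: d = -160.7162 mm → contributes +101 028 289 mm⁴
  web: d = -0.716177 mm → contributes +24 390 785 mm⁴
  top flange: d = 159.2838 mm → contributes +99 240 711 mm⁴
  hole: d = -160.7162 mm → contributes −1 298 543 mm⁴
Total I = 223 361 243 mm⁴.

I_xx ≈ 2.2336 × 10⁸ mm⁴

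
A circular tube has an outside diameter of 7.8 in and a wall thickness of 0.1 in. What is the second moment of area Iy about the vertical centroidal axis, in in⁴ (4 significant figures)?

Treat the section as a set of non-overlapping primitives; coordinates are from the bounding-box lower-left.
Outer circle: ⌀7.8, A = 47.7836 in², x = 3.9 in, Ī = 181.697 in⁴.
Bore (subtracted): ⌀7.6, A = 45.3646 in², x = 3.9 in, Ī = 163.766 in⁴.
By symmetry the centroid is at mid-width, x̄ = 3.9 in.
All pieces are centred on the vertical centroidal axis, so I = ΣĪ (holes subtracted) = 17.931 in⁴.

Iy ≈ 17.93 in⁴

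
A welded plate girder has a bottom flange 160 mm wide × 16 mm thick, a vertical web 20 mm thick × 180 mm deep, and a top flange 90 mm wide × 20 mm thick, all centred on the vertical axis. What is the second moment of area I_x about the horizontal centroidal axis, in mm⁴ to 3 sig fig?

Decompose the section into non-overlapping parts with the origin at the bottom-left of its bounding rectangle.
Bottom plate: 160 × 16, A = 2 560 mm², y = 8 mm, Ī = 54 613 mm⁴.
Web plate: 20 × 180, A = 3 600 mm², y = 106 mm, Ī = 9 720 000 mm⁴.
Top plate: 90 × 20, A = 1 800 mm², y = 206 mm, Ī = 60 000 mm⁴.
Centroid: ȳ = ΣA·y / ΣA = 97.095 mm.
Transfer each piece to the horizontal centroidal axis using Ī + A·d² with d = y − 97.095:
  bottom plate: d = -89.095 mm → contributes +20 375 904 mm⁴
  web plate: d = 8.9045 mm → contributes +10 005 446 mm⁴
  top plate: d = 108.9 mm → contributes +21 408 351 mm⁴
Total I = 51 789 701 mm⁴.

I_x ≈ 5.18 × 10⁷ mm⁴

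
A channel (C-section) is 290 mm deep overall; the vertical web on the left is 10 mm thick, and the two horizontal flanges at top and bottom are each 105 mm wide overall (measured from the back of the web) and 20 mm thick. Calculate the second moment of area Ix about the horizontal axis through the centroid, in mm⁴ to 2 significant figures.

Decompose the section into non-overlapping parts with the origin at the bottom-left of its bounding rectangle.
Web: 10 × 290, A = 2 900 mm², y = 145 mm, Ī = 20 324 167 mm⁴.
Top flange (beyond web): 95 × 20, A = 1 900 mm², y = 280 mm, Ī = 63 333 mm⁴.
Bottom flange (beyond web): 95 × 20, A = 1 900 mm², y = 10 mm, Ī = 63 333 mm⁴.
By symmetry the centroid is at mid-height, ȳ = 145 mm.
Transfer each piece to the horizontal axis through the centroid using Ī + A·d² with d = y − 145:
  web: d = 0 mm → contributes +20 324 167 mm⁴
  top flange (beyond web): d = 135 mm → contributes +34 690 833 mm⁴
  bottom flange (beyond web): d = -135 mm → contributes +34 690 833 mm⁴
Total I = 89 705 833 mm⁴.

Ix ≈ 9.0 × 10⁷ mm⁴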